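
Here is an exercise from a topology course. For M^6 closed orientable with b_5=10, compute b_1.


Poincare duality for closed orientable n-manifolds: b_k = b_{n-k}.
Here n = 6, so b_1 = b_5 = 10

10


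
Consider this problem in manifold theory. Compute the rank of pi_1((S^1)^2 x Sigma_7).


pi_1(A x B) = pi_1(A) x pi_1(B); rank of abelianization = b_1.
b_1(T^2) = 2, b_1(Sigma_7) = 2*7 = 14.
b_1(product) = 2 + 14 = 16

16


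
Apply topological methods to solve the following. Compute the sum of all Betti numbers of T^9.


b_k(T^9) = C(9,k), so the sum over k is sum_k C(9,k) = 2^9.
Total = 2^9 = 512

512


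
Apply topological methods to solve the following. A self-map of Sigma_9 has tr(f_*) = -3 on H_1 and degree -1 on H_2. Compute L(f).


L(f) = tr(f_0*) - tr(f_1*) + tr(f_2*).
= 1 - (-3) + (-1)
= 3

3


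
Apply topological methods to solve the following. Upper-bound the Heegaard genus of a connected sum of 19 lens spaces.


Heegaard genus satisfies g(A#B) <= g(A) + g(B).
Each lens space has g = 1.
Upper bound: 19 * 1 = 19

19


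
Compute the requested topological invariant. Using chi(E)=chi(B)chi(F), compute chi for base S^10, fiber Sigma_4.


chi(S^10) = 2 (n even), chi(Sigma_4) = 2 - 2*4 = -6.
chi(E) = 2 * (-6) = -12

-12


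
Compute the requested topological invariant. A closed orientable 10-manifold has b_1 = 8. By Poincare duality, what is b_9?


Poincare duality for closed orientable n-manifolds: b_k = b_{n-k}.
Here n = 10, so b_9 = b_1 = 8

8


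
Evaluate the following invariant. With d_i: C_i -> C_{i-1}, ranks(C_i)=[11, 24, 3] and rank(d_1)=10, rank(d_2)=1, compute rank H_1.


rank H_k = rank(ker d_k) - rank(im d_{k+1}).
rank(ker d_1) = rank(C_1) - rank(d_1) = 24 - 10 = 14.
rank(im d_{1+1}) = 1.
rank H_1 = 14 - 1 = 13

13


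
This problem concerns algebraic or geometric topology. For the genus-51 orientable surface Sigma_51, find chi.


For a closed orientable surface of genus g: chi = 2 - 2g.
Here g = 51.
chi = 2 - 2*51 = 2 - 102 = -100

-100


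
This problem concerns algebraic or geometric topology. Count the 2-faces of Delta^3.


Delta^3 has 3+1 vertices. A 2-face is a choice of 2+1 vertices.
f_2 = C(3+1, 2+1) = C(4,3) = 4

4


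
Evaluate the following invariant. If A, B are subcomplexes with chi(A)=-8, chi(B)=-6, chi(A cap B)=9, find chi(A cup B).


chi(A cup B) = chi(A) + chi(B) - chi(A cap B)
= -8 + (-6) - (9)
= -23

-23


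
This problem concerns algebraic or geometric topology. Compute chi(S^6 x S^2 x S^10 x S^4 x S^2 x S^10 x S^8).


chi is multiplicative: chi(X x Y) = chi(X) chi(Y).
Each even-dim sphere has chi = 2. There are 7 factors.
chi = 2^7 = 128

128


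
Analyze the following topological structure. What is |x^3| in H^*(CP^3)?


|x| = 2 in H^*(CP^n).
|x^3| = 3 * |x| = 3 * 2 = 6

6


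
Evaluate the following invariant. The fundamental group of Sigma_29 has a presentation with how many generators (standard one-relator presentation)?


Standard presentation: pi_1(Sigma_g) = <a_1,b_1,...,a_g,b_g | [a_1,b_1]...[a_g,b_g] = 1>.
Number of generators = 2g = 2*29 = 58

58


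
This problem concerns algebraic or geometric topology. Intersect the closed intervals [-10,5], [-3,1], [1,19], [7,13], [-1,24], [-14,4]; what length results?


Intersection = [max(a_i), min(b_i)] = [7, 1].
Since 7 > 1, the intersection is empty.
Length = 0

0


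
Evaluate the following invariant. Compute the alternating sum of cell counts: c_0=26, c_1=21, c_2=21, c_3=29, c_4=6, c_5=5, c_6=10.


chi = sum_k (-1)^k c_k.
= (-1)^0*26 + (-1)^1*21 + (-1)^2*21 + (-1)^3*29 + (-1)^4*6 + (-1)^5*5 + (-1)^6*10
= (26) + (-21) + (21) + (-29) + (6) + (-5) + (10)
= 8

8


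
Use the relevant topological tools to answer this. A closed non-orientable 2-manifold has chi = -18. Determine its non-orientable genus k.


chi = 2 - k for closed non-orientable surfaces with k crosscaps.
-18 = 2 - k
k = 2 - (-18) = 20

20


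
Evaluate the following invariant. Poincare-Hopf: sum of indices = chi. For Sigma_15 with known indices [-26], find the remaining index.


Poincare-Hopf: sum of indices = chi(M).
chi(Sigma_15) = 2 - 2*15 = -28.
Sum of known indices = -26.
x = chi - (sum known) = -28 - (-26) = -2

-2


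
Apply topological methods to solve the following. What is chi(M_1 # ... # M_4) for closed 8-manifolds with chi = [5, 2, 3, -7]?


For n-manifolds: chi(A#B) = chi(A) + chi(B) - chi(S^8).
chi(S^8) = 1 + (-1)^8 = 2.
chi(#) = (sum chi_i) - (4-1)*chi(S^8) = 3 - 3*2 = -3

-3


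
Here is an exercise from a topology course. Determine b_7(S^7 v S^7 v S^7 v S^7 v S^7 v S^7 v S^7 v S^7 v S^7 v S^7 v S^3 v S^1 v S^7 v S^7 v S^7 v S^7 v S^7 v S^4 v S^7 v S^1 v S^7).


For a wedge of spheres, H_k (k>0) is free on one generator per sphere of dimension k.
Spheres of dimension 7: count = 17.
b_7 = 17

17


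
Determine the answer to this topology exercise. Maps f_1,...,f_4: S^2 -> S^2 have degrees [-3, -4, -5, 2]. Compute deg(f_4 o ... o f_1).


Degree is multiplicative: deg(composition) = product of degrees.
= (-3) * (-4) * (-5) * (2) = -120

-120


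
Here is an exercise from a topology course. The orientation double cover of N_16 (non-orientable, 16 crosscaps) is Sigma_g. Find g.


chi(N_16) = 2 - 16 = -14.
Double cover: chi(Sigma_g) = 2 * chi(N_16) = 2*(-14) = -28.
2 - 2g = -28, so g = (2 - (-28))/2 = 30/2 = 15

15


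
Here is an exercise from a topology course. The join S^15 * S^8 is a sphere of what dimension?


Join of spheres: S^m * S^n = S^{m+n+1}.
dim = 15 + 8 + 1 = 24

24


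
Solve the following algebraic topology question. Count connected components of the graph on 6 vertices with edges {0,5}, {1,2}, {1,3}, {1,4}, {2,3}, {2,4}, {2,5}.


Run DFS/union-find over 6 vertices.
V = 6, E = 7.
Number of components = 1

1


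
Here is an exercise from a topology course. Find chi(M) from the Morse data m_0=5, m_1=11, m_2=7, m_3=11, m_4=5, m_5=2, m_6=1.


Morse theory: chi(M) = sum_k (-1)^k m_k where m_k = #(index-k critical points).
= (5) + (-11) + (7) + (-11) + (5) + (-2) + (1) = -6

-6


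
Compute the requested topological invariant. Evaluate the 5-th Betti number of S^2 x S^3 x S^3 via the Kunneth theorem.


Each S^d has Poincare polynomial 1 + t^d.
The product S^2 x S^3 x S^3 has Poincare polynomial prod(1+t^d_i).
Expanding: b_0=1, b_2=1, b_3=2, b_5=2, b_6=1, b_8=1.
b_5 = 2

2


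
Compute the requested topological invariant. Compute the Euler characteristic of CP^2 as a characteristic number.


For any closed oriented manifold, <e(TM),[M]> = chi(M).
chi(CP^2) = 2+1 = 3

3


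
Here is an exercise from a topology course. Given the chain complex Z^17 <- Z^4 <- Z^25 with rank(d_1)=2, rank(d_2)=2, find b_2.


rank H_k = rank(ker d_k) - rank(im d_{k+1}).
rank(ker d_2) = rank(C_2) - rank(d_2) = 25 - 2 = 23.
rank(im d_{2+1}) = 0.
rank H_2 = 23 - 0 = 23

23


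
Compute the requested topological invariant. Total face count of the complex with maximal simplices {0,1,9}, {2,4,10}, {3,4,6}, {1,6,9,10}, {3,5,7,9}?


Each maximal simplex on m vertices has 2^m - 1 nonempty faces.
Take the union (dedupe shared faces).
Total distinct faces = 43

43


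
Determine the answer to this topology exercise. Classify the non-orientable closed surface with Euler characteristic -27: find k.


chi = 2 - k for closed non-orientable surfaces with k crosscaps.
-27 = 2 - k
k = 2 - (-27) = 29

29


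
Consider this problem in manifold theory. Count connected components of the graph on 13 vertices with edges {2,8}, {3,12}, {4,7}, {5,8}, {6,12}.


Run DFS/union-find over 13 vertices.
V = 13, E = 5.
Number of components = 8

8


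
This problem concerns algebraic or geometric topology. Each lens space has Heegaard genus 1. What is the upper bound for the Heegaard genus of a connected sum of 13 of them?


Heegaard genus satisfies g(A#B) <= g(A) + g(B).
Each lens space has g = 1.
Upper bound: 13 * 1 = 13

13


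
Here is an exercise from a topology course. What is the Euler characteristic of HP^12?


HP^12 has one cell in each dimension 0, 4, ..., 4*12 (12+1 cells, all even-dim).
chi = 12 + 1 = 13

13


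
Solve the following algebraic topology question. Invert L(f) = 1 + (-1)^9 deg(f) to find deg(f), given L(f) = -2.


L(f) = 1 + (-1)^9 deg(f) on S^9.
-2 = 1 + (-1)^9 * deg(f)
(-1)^9 * deg(f) = -3
deg(f) = 3

3


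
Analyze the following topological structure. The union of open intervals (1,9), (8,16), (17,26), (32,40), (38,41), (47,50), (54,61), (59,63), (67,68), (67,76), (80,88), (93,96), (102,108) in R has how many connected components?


Sort and merge overlapping open intervals.
Merged: (1,16), (17,26), (32,41), (47,50), (54,63), (67,76), (80,88), (93,96), (102,108).
Number of components = 9

9


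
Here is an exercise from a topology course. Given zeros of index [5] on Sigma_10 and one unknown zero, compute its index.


Poincare-Hopf: sum of indices = chi(M).
chi(Sigma_10) = 2 - 2*10 = -18.
Sum of known indices = 5.
x = chi - (sum known) = -18 - (5) = -23

-23


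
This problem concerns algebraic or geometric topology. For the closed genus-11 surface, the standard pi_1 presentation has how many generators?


Standard presentation: pi_1(Sigma_g) = <a_1,b_1,...,a_g,b_g | [a_1,b_1]...[a_g,b_g] = 1>.
Number of generators = 2g = 2*11 = 22

22


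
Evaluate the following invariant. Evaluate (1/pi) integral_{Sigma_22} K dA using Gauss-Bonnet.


Gauss-Bonnet: integral K dA = 2*pi*chi(M).
chi(Sigma_22) = 2 - 2*22 = -42.
(integral K dA)/pi = 2*chi = 2*(-42) = -84

-84


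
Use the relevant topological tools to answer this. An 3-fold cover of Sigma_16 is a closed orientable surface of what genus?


For an n-sheeted cover: chi(E) = n * chi(B).
chi(Sigma_16) = 2 - 2*16 = -30.
chi(E) = 3 * (-30) = -90.
genus(E) = (2 - chi(E))/2 = (2 - (-90))/2 = 92/2 = 46

46


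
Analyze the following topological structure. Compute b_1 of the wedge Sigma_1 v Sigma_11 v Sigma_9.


For a wedge X v Y: reduced H_k(X v Y) = H_k(X) + H_k(Y).
Each Sigma_g contributes b_1 = 2g.
b_1 = 2 + 22 + 18 = 42

42


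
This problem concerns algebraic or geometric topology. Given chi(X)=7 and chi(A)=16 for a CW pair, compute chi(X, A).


Relative Euler characteristic: chi(X, A) = chi(X) - chi(A).
= 7 - (16) = -9

-9


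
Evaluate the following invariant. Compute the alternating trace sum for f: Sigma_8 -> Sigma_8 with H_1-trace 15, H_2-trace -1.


L(f) = tr(f_0*) - tr(f_1*) + tr(f_2*).
= 1 - (15) + (-1)
= -15

-15


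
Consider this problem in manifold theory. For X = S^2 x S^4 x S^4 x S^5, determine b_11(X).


Each S^d has Poincare polynomial 1 + t^d.
The product S^2 x S^4 x S^4 x S^5 has Poincare polynomial prod(1+t^d_i).
Expanding: b_0=1, b_2=1, b_4=2, b_5=1, b_6=2, b_7=1, b_8=1, b_9=2, b_10=1, b_11=2, b_13=1, b_15=1.
b_11 = 2

2


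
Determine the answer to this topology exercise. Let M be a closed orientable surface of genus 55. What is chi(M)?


For a closed orientable surface of genus g: chi = 2 - 2g.
Here g = 55.
chi = 2 - 2*55 = 2 - 110 = -108

-108


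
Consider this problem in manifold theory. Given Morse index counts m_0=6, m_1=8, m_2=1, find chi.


Morse theory: chi(M) = sum_k (-1)^k m_k where m_k = #(index-k critical points).
= (6) + (-8) + (1) = -1

-1


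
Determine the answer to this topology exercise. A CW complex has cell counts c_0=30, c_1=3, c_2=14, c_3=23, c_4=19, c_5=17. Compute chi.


chi = sum_k (-1)^k c_k.
= (-1)^0*30 + (-1)^1*3 + (-1)^2*14 + (-1)^3*23 + (-1)^4*19 + (-1)^5*17
= (30) + (-3) + (14) + (-23) + (19) + (-17)
= 20

20


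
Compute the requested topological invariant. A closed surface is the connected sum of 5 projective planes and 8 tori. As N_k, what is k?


Since a >= 1, the sum is non-orientable; each T^2 can be replaced by RP^2 # RP^2 (since T^2#RP^2 = 3RP^2).
Total crosscaps k = 5 + 2*8 = 21.
Check via chi: chi = 5*1 + 8*0 - (5+8-1)*2 = -19 = 2 - k = -19. Consistent.

21


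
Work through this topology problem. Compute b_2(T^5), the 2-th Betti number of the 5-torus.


By the Kunneth formula, b_k(T^n) = C(n,k).
b_2(T^5) = C(5,2).
C(5,2) = 5!/(2!*3!) = 10

10


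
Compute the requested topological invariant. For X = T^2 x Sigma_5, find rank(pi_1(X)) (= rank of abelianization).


pi_1(A x B) = pi_1(A) x pi_1(B); rank of abelianization = b_1.
b_1(T^2) = 2, b_1(Sigma_5) = 2*5 = 10.
b_1(product) = 2 + 10 = 12

12


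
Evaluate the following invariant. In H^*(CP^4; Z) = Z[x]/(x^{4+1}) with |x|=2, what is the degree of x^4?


|x| = 2 in H^*(CP^n).
|x^4| = 4 * |x| = 4 * 2 = 8

8


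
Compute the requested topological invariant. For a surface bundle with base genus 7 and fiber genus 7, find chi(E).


For a fiber bundle F -> E -> B (with CW structure): chi(E) = chi(B) * chi(F).
chi(Sigma_7) = -12, chi(Sigma_7) = -12.
chi(E) = (-12) * (-12) = 144

144


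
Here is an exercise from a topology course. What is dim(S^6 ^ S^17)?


S^m ^ S^n = S^{m+n}.
k = 6 + 17 = 23

23


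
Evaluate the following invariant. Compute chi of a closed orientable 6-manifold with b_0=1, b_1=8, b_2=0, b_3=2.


By Poincare duality b_k = b_{6-k}, so full Betti numbers: b_0=1, b_1=8, b_2=0, b_3=2, b_4=0, b_5=8, b_6=1.
chi = sum (-1)^k b_k = -16

-16


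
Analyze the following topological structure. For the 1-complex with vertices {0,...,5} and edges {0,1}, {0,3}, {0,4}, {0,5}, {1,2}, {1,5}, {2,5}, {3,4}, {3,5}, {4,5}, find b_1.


b_1 = E - V + (number of components).
E = 10, V = 6, components = 1.
b_1 = 10 - 6 + 1 = 5

5


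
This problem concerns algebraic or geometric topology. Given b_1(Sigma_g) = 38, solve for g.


For a closed orientable surface: b_1 = 2g.
38 = 2g
g = 38 / 2 = 19

19


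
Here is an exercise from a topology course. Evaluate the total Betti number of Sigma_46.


For Sigma_46: b_0 = 1, b_1 = 2g = 92, b_2 = 1.
Total = 1 + 92 + 1 = 94

94


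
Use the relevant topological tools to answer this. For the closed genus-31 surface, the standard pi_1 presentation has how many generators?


Standard presentation: pi_1(Sigma_g) = <a_1,b_1,...,a_g,b_g | [a_1,b_1]...[a_g,b_g] = 1>.
Number of generators = 2g = 2*31 = 62

62


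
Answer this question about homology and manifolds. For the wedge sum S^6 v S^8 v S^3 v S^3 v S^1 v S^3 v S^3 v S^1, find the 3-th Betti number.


For a wedge of spheres, H_k (k>0) is free on one generator per sphere of dimension k.
Spheres of dimension 3: count = 4.
b_3 = 4

4


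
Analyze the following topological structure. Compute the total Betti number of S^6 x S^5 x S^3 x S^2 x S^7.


Total Betti number is multiplicative under products.
Each S^d (d>=1) has total Betti number 2.
There are 5 sphere factors.
Total = 2^5 = 32

32


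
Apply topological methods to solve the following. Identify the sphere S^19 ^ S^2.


S^m ^ S^n = S^{m+n}.
k = 19 + 2 = 21

21


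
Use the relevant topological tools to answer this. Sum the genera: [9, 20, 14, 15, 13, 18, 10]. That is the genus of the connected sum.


Genus is additive under connected sum of orientable surfaces.
g = 9 + 20 + 14 + 15 + 13 + 18 + 10 = 99

99


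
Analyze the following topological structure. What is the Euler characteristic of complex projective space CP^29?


CP^29 has one cell in each even dimension 0, 2, ..., 2*29 (29+1 cells total).
All cells are even-dimensional, so chi = number of cells.
chi = 29 + 1 = 30

30


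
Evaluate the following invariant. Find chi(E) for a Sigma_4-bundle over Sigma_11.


For a fiber bundle F -> E -> B (with CW structure): chi(E) = chi(B) * chi(F).
chi(Sigma_11) = -20, chi(Sigma_4) = -6.
chi(E) = (-20) * (-6) = 120

120


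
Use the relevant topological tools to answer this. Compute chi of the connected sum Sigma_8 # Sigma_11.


chi(Sigma_8) = 2 - 2*8 = -14
chi(Sigma_11) = 2 - 2*11 = -20
For surfaces: chi(A#B) = chi(A) + chi(B) - 2.
chi = -14 + -20 - 2 = -36

-36


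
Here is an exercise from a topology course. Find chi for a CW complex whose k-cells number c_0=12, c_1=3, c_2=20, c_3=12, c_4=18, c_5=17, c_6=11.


chi = sum_k (-1)^k c_k.
= (-1)^0*12 + (-1)^1*3 + (-1)^2*20 + (-1)^3*12 + (-1)^4*18 + (-1)^5*17 + (-1)^6*11
= (12) + (-3) + (20) + (-12) + (18) + (-17) + (11)
= 29

29


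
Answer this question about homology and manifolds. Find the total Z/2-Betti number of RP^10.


H^k(RP^10; Z/2) = Z/2 for each 0 <= k <= 10.
Total dimension = 10 + 1 = 11

11


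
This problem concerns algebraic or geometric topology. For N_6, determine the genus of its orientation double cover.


chi(N_6) = 2 - 6 = -4.
Double cover: chi(Sigma_g) = 2 * chi(N_6) = 2*(-4) = -8.
2 - 2g = -8, so g = (2 - (-8))/2 = 10/2 = 5

5


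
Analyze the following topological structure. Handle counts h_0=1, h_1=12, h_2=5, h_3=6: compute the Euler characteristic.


Handles of index k contribute (-1)^k to chi (same as CW cells).
chi = (1) + (-12) + (5) + (-6) = -12

-12


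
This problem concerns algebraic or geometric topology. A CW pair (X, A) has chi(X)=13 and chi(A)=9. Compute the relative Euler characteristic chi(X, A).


Relative Euler characteristic: chi(X, A) = chi(X) - chi(A).
= 13 - (9) = 4

4


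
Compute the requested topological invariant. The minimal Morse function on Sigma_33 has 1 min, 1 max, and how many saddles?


A perfect Morse function has m_k = b_k.
For Sigma_33: b_0=1, b_1=2g=66, b_2=1.
Saddles m_1 = 2g = 66

66


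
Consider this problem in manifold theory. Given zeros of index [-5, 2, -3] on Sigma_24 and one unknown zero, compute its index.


Poincare-Hopf: sum of indices = chi(M).
chi(Sigma_24) = 2 - 2*24 = -46.
Sum of known indices = -6.
x = chi - (sum known) = -46 - (-6) = -40

-40


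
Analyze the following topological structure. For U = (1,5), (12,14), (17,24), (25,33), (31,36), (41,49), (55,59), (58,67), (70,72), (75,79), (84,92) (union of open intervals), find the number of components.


Sort and merge overlapping open intervals.
Merged: (1,5), (12,14), (17,24), (25,36), (41,49), (55,67), (70,72), (75,79), (84,92).
Number of components = 9

9


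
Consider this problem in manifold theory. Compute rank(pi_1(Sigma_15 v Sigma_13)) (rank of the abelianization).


For a wedge: H_1(A v B) = H_1(A) + H_1(B).
b_1(Sigma_15) = 30, b_1(Sigma_13) = 26.
b_1 = 30 + 26 = 56

56


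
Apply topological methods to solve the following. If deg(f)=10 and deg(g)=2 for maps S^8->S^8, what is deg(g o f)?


Degree is multiplicative under composition: deg(g o f) = deg(g) * deg(f).
= 2 * 10 = 20

20


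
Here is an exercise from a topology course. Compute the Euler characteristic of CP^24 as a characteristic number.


For any closed oriented manifold, <e(TM),[M]> = chi(M).
chi(CP^24) = 24+1 = 25

25


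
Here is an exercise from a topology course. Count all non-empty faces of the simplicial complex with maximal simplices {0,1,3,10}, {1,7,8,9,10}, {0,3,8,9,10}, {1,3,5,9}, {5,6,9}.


Each maximal simplex on m vertices has 2^m - 1 nonempty faces.
Take the union (dedupe shared faces).
Total distinct faces = 74

74


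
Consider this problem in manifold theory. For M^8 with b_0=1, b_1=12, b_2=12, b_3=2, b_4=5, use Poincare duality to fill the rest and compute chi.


By Poincare duality b_k = b_{8-k}, so full Betti numbers: b_0=1, b_1=12, b_2=12, b_3=2, b_4=5, b_5=2, b_6=12, b_7=12, b_8=1.
chi = sum (-1)^k b_k = 3

3


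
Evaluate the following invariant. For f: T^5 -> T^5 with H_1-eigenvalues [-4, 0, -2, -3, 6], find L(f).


For a torus self-map: L(f) = det(I - A) where A acts on H_1.
L(f) = (1--4) * (1-0) * (1--2) * (1--3) * (1-6) = 5 * 1 * 3 * 4 * -5 = -300

-300


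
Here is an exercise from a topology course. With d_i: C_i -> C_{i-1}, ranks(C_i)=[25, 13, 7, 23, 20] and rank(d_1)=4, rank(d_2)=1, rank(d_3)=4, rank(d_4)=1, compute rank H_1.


rank H_k = rank(ker d_k) - rank(im d_{k+1}).
rank(ker d_1) = rank(C_1) - rank(d_1) = 13 - 4 = 9.
rank(im d_{1+1}) = 1.
rank H_1 = 9 - 1 = 8

8


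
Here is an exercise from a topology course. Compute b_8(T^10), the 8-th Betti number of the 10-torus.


By the Kunneth formula, b_k(T^n) = C(n,k).
b_8(T^10) = C(10,8).
C(10,8) = 10!/(8!*2!) = 45

45


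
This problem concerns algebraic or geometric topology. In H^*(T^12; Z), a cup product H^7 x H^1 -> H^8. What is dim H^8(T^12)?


Cup product: H^p x H^q -> H^{p+q}; here p+q = 7+1 = 8.
rank H^k(T^n) = C(n,k).
C(12,8) = 495

495


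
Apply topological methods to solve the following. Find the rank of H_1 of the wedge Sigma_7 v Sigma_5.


For a wedge: H_1(A v B) = H_1(A) + H_1(B).
b_1(Sigma_7) = 14, b_1(Sigma_5) = 10.
b_1 = 14 + 10 = 24

24


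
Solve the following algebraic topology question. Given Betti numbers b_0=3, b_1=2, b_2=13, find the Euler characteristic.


chi = sum_k (-1)^k b_k.
= (3) + (-2) + (13)
= 14

14


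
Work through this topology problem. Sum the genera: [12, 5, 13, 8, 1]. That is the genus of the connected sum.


Genus is additive under connected sum of orientable surfaces.
g = 12 + 5 + 13 + 8 + 1 = 39

39


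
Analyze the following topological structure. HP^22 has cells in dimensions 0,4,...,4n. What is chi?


HP^22 has one cell in each dimension 0, 4, ..., 4*22 (22+1 cells, all even-dim).
chi = 22 + 1 = 23

23


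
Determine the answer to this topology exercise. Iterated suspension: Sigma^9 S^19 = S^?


Each suspension raises dimension by 1: Sigma S^n = S^{n+1}.
Sigma^9 S^19 = S^{19+9} = S^28

28


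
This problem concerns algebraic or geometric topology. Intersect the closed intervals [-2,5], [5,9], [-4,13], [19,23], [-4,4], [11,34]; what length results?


Intersection = [max(a_i), min(b_i)] = [19, 4].
Since 19 > 4, the intersection is empty.
Length = 0

0


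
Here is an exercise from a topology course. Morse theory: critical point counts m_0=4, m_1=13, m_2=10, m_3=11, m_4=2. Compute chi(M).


Morse theory: chi(M) = sum_k (-1)^k m_k where m_k = #(index-k critical points).
= (4) + (-13) + (10) + (-11) + (2) = -8

-8


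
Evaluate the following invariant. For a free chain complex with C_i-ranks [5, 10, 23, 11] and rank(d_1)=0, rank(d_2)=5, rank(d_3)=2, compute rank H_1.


rank H_k = rank(ker d_k) - rank(im d_{k+1}).
rank(ker d_1) = rank(C_1) - rank(d_1) = 10 - 0 = 10.
rank(im d_{1+1}) = 5.
rank H_1 = 10 - 5 = 5

5


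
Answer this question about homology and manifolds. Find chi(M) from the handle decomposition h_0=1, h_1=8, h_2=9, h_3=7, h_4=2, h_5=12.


Handles of index k contribute (-1)^k to chi (same as CW cells).
chi = (1) + (-8) + (9) + (-7) + (2) + (-12) = -15

-15


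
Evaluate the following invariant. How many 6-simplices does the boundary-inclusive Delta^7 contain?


Delta^7 has 7+1 vertices. A 6-face is a choice of 6+1 vertices.
f_6 = C(7+1, 6+1) = C(8,7) = 8

8


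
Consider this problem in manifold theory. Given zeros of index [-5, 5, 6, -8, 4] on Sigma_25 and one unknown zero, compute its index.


Poincare-Hopf: sum of indices = chi(M).
chi(Sigma_25) = 2 - 2*25 = -48.
Sum of known indices = 2.
x = chi - (sum known) = -48 - (2) = -50

-50


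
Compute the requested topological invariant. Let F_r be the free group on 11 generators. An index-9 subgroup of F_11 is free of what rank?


Nielsen-Schreier: an index-n subgroup of F_r is free of rank 1 + n(r-1).
Equivalently: chi(cover) = n*chi(base); chi(vee_r S^1) = 1 - 11 = -10.
chi(E) = 9*(-10) = -90; rank = 1 - chi(E) = 1 - (-90) = 91.
rank = 1 + 9*(11-1) = 1 + 90 = 91

91


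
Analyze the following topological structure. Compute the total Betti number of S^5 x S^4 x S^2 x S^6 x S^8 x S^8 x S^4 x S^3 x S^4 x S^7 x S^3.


Total Betti number is multiplicative under products.
Each S^d (d>=1) has total Betti number 2.
There are 11 sphere factors.
Total = 2^11 = 2048

2048


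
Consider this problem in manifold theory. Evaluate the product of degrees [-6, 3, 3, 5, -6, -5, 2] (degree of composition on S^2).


Degree is multiplicative: deg(composition) = product of degrees.
= (-6) * (3) * (3) * (5) * (-6) * (-5) * (2) = -16200

-16200


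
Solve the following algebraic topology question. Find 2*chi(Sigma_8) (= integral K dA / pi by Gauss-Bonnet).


Gauss-Bonnet: integral K dA = 2*pi*chi(M).
chi(Sigma_8) = 2 - 2*8 = -14.
(integral K dA)/pi = 2*chi = 2*(-14) = -28

-28


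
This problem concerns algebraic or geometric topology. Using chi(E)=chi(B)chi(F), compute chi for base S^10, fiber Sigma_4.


chi(S^10) = 2 (n even), chi(Sigma_4) = 2 - 2*4 = -6.
chi(E) = 2 * (-6) = -12

-12


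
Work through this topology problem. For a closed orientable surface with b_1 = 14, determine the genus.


For a closed orientable surface: b_1 = 2g.
14 = 2g
g = 14 / 2 = 7

7


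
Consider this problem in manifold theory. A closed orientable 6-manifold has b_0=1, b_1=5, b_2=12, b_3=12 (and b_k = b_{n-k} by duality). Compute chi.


By Poincare duality b_k = b_{6-k}, so full Betti numbers: b_0=1, b_1=5, b_2=12, b_3=12, b_4=12, b_5=5, b_6=1.
chi = sum (-1)^k b_k = 4

4


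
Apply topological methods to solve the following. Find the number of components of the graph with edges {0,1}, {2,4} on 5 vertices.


Run DFS/union-find over 5 vertices.
V = 5, E = 2.
Number of components = 3

3


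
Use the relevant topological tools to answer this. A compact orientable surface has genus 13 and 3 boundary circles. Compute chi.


For a compact orientable surface with genus g and b boundary components: chi = 2 - 2g - b.
chi = 2 - 2*13 - 3 = 2 - 26 - 3 = -27

-27


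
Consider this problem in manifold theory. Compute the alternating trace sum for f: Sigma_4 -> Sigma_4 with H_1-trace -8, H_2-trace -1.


L(f) = tr(f_0*) - tr(f_1*) + tr(f_2*).
= 1 - (-8) + (-1)
= 8

8


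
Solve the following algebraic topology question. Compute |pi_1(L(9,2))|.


pi_1(L(p,q)) = Z/pZ for any q coprime to p.
|pi_1(L(9,2))| = 9

9


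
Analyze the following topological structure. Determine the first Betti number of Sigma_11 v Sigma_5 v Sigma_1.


For a wedge X v Y: reduced H_k(X v Y) = H_k(X) + H_k(Y).
Each Sigma_g contributes b_1 = 2g.
b_1 = 22 + 10 + 2 = 34

34


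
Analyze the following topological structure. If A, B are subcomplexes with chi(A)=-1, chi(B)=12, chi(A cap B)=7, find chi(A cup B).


chi(A cup B) = chi(A) + chi(B) - chi(A cap B)
= -1 + (12) - (7)
= 4

4


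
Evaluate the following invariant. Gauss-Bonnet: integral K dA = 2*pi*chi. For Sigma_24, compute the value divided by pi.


Gauss-Bonnet: integral K dA = 2*pi*chi(M).
chi(Sigma_24) = 2 - 2*24 = -46.
(integral K dA)/pi = 2*chi = 2*(-46) = -92

-92


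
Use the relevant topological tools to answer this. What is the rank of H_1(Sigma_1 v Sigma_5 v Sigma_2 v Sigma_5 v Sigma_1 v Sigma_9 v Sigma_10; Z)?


For a wedge X v Y: reduced H_k(X v Y) = H_k(X) + H_k(Y).
Each Sigma_g contributes b_1 = 2g.
b_1 = 2 + 10 + 4 + 10 + 2 + 18 + 20 = 66

66


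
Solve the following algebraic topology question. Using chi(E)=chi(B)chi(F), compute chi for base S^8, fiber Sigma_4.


chi(S^8) = 2 (n even), chi(Sigma_4) = 2 - 2*4 = -6.
chi(E) = 2 * (-6) = -12

-12


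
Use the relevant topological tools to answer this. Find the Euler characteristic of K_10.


K_10: V = 10, E = C(10,2) = 45.
chi = V - E = 10 - 45 = -35

-35


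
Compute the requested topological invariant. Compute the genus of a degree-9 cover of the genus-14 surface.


For an n-sheeted cover: chi(E) = n * chi(B).
chi(Sigma_14) = 2 - 2*14 = -26.
chi(E) = 9 * (-26) = -234.
genus(E) = (2 - chi(E))/2 = (2 - (-234))/2 = 236/2 = 118

118


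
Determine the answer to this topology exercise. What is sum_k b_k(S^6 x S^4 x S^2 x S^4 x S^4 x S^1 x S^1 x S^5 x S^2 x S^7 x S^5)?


Total Betti number is multiplicative under products.
Each S^d (d>=1) has total Betti number 2.
There are 11 sphere factors.
Total = 2^11 = 2048

2048


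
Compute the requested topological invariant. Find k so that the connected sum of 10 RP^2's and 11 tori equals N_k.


Since a >= 1, the sum is non-orientable; each T^2 can be replaced by RP^2 # RP^2 (since T^2#RP^2 = 3RP^2).
Total crosscaps k = 10 + 2*11 = 32.
Check via chi: chi = 10*1 + 11*0 - (10+11-1)*2 = -30 = 2 - k = -30. Consistent.

32


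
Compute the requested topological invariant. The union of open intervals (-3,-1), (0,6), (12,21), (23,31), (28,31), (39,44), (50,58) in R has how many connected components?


Sort and merge overlapping open intervals.
Merged: (-3,-1), (0,6), (12,21), (23,31), (39,44), (50,58).
Number of components = 6

6


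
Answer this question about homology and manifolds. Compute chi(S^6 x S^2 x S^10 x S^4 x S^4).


chi is multiplicative: chi(X x Y) = chi(X) chi(Y).
Each even-dim sphere has chi = 2. There are 5 factors.
chi = 2^5 = 32

32


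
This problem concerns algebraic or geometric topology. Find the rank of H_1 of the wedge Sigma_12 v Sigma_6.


For a wedge: H_1(A v B) = H_1(A) + H_1(B).
b_1(Sigma_12) = 24, b_1(Sigma_6) = 12.
b_1 = 24 + 12 = 36

36


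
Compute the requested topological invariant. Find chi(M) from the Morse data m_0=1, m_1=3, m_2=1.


Morse theory: chi(M) = sum_k (-1)^k m_k where m_k = #(index-k critical points).
= (1) + (-3) + (1) = -1

-1


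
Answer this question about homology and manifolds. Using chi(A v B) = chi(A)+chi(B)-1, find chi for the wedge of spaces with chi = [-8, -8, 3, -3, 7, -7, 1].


chi(A v B) = chi(A) + chi(B) - 1 (one point identified).
For 7 spaces: chi = (sum chi_i) - (7 - 1).
sum = -15; chi = -15 - 6 = -21

-21


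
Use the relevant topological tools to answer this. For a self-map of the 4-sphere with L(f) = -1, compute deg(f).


L(f) = 1 + (-1)^4 deg(f) on S^4.
-1 = 1 + (-1)^4 * deg(f)
(-1)^4 * deg(f) = -2
deg(f) = -2

-2


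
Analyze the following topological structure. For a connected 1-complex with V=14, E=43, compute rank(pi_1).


For a connected graph: rank(pi_1) = b_1 = E - V + 1 = 1 - chi.
chi = V - E = 14 - 43 = -29.
rank = 1 - (-29) = 43 - 14 + 1 = 30

30


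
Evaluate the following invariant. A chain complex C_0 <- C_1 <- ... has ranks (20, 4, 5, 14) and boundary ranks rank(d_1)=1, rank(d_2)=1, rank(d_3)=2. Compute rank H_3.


rank H_k = rank(ker d_k) - rank(im d_{k+1}).
rank(ker d_3) = rank(C_3) - rank(d_3) = 14 - 2 = 12.
rank(im d_{3+1}) = 0.
rank H_3 = 12 - 0 = 12

12


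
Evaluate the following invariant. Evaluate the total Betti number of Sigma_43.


For Sigma_43: b_0 = 1, b_1 = 2g = 86, b_2 = 1.
Total = 1 + 86 + 1 = 88

88


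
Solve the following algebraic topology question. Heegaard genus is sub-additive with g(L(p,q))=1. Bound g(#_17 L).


Heegaard genus satisfies g(A#B) <= g(A) + g(B).
Each lens space has g = 1.
Upper bound: 17 * 1 = 17

17


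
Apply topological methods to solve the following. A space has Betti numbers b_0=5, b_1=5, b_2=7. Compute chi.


chi = sum_k (-1)^k b_k.
= (5) + (-5) + (7)
= 7

7


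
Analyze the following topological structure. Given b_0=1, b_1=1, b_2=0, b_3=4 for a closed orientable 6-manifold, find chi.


By Poincare duality b_k = b_{6-k}, so full Betti numbers: b_0=1, b_1=1, b_2=0, b_3=4, b_4=0, b_5=1, b_6=1.
chi = sum (-1)^k b_k = -4

-4


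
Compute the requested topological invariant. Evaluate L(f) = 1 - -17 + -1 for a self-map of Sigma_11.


L(f) = tr(f_0*) - tr(f_1*) + tr(f_2*).
= 1 - (-17) + (-1)
= 17

17


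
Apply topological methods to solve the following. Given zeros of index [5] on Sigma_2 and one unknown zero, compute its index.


Poincare-Hopf: sum of indices = chi(M).
chi(Sigma_2) = 2 - 2*2 = -2.
Sum of known indices = 5.
x = chi - (sum known) = -2 - (5) = -7

-7


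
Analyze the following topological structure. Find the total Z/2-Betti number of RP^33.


H^k(RP^33; Z/2) = Z/2 for each 0 <= k <= 33.
Total dimension = 33 + 1 = 34

34


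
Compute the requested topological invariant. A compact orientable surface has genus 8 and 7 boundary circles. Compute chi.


For a compact orientable surface with genus g and b boundary components: chi = 2 - 2g - b.
chi = 2 - 2*8 - 7 = 2 - 16 - 7 = -21

-21


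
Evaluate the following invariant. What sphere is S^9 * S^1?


Join of spheres: S^m * S^n = S^{m+n+1}.
dim = 9 + 1 + 1 = 11

11


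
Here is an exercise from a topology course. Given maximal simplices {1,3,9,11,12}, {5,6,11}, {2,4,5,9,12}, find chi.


Enumerate all faces; f-vector: f_0=9, f_1=22, f_2=21, f_3=10, f_4=2.
chi = sum (-1)^k f_k = 0

0


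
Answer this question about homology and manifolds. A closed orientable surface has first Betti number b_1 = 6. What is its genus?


For a closed orientable surface: b_1 = 2g.
6 = 2g
g = 6 / 2 = 3

3


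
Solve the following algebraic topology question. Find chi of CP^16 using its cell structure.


CP^16 has one cell in each even dimension 0, 2, ..., 2*16 (16+1 cells total).
All cells are even-dimensional, so chi = number of cells.
chi = 16 + 1 = 17

17


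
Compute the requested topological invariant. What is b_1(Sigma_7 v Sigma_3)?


For a wedge: H_1(A v B) = H_1(A) + H_1(B).
b_1(Sigma_7) = 14, b_1(Sigma_3) = 6.
b_1 = 14 + 6 = 20

20


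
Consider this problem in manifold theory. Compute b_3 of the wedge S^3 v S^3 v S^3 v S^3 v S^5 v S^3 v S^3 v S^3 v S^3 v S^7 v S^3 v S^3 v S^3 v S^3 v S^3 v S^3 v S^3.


For a wedge of spheres, H_k (k>0) is free on one generator per sphere of dimension k.
Spheres of dimension 3: count = 15.
b_3 = 15

15


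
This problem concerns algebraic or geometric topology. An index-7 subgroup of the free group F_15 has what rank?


Nielsen-Schreier: an index-n subgroup of F_r is free of rank 1 + n(r-1).
Equivalently: chi(cover) = n*chi(base); chi(vee_r S^1) = 1 - 15 = -14.
chi(E) = 7*(-14) = -98; rank = 1 - chi(E) = 1 - (-98) = 99.
rank = 1 + 7*(15-1) = 1 + 98 = 99

99


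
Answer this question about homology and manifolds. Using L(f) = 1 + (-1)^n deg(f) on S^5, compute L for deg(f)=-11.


On S^5: L(f) = tr(f_0*) + (-1)^5 tr(f_5*) = 1 + (-1)^5 * deg(f).
L(f) = 1 + (-1)^5 * -11 = 1 + 11 = 12

12


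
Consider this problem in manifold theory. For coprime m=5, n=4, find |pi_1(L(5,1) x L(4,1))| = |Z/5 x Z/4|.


pi_1(X x Y) = pi_1(X) x pi_1(Y).
pi_1(L(5,1)) = Z/5, pi_1(L(4,1)) = Z/4.
|Z/5 x Z/4| = 5 * 4 = 20

20


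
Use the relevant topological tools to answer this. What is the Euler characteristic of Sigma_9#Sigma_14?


chi(Sigma_9) = 2 - 2*9 = -16
chi(Sigma_14) = 2 - 2*14 = -26
For surfaces: chi(A#B) = chi(A) + chi(B) - 2.
chi = -16 + -26 - 2 = -44

-44


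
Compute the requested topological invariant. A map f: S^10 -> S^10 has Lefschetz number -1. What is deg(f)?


L(f) = 1 + (-1)^10 deg(f) on S^10.
-1 = 1 + (-1)^10 * deg(f)
(-1)^10 * deg(f) = -2
deg(f) = -2

-2


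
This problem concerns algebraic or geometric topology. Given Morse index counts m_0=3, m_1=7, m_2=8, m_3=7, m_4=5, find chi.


Morse theory: chi(M) = sum_k (-1)^k m_k where m_k = #(index-k critical points).
= (3) + (-7) + (8) + (-7) + (5) = 2

2


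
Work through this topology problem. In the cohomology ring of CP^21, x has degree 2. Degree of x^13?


|x| = 2 in H^*(CP^n).
|x^13| = 13 * |x| = 13 * 2 = 26

26


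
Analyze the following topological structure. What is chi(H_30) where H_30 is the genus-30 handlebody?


A genus-g handlebody deformation retracts to a wedge of g circles.
chi(vee_g S^1) = 1 - g.
chi(H_30) = 1 - 30 = -29

-29


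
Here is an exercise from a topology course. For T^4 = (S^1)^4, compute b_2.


By the Kunneth formula, b_k(T^n) = C(n,k).
b_2(T^4) = C(4,2).
C(4,2) = 4!/(2!*2!) = 6

6


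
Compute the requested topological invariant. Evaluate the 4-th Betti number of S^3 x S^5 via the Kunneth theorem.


Each S^d has Poincare polynomial 1 + t^d.
The product S^3 x S^5 has Poincare polynomial prod(1+t^d_i).
Expanding: b_0=1, b_3=1, b_5=1, b_8=1.
b_4 = 0

0


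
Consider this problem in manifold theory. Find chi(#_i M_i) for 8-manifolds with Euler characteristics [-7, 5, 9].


For n-manifolds: chi(A#B) = chi(A) + chi(B) - chi(S^8).
chi(S^8) = 1 + (-1)^8 = 2.
chi(#) = (sum chi_i) - (3-1)*chi(S^8) = 7 - 2*2 = 3

3


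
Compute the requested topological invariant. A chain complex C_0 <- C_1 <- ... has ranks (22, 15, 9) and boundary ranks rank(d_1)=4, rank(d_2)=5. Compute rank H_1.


rank H_k = rank(ker d_k) - rank(im d_{k+1}).
rank(ker d_1) = rank(C_1) - rank(d_1) = 15 - 4 = 11.
rank(im d_{1+1}) = 5.
rank H_1 = 11 - 5 = 6

6


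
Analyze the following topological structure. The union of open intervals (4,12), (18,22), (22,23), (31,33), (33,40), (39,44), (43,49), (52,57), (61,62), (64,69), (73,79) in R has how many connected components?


Sort and merge overlapping open intervals.
Merged: (4,12), (18,22), (22,23), (31,33), (33,49), (52,57), (61,62), (64,69), (73,79).
Number of components = 9

9


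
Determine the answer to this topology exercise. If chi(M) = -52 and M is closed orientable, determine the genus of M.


chi = 2 - 2g for closed orientable surfaces.
-52 = 2 - 2g
2g = 2 - (-52) = 54
g = 27

27


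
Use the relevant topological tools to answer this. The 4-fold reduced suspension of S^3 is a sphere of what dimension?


Each suspension raises dimension by 1: Sigma S^n = S^{n+1}.
Sigma^4 S^3 = S^{3+4} = S^7

7


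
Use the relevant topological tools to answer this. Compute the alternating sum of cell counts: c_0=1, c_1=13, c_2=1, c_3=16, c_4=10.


chi = sum_k (-1)^k c_k.
= (-1)^0*1 + (-1)^1*13 + (-1)^2*1 + (-1)^3*16 + (-1)^4*10
= (1) + (-13) + (1) + (-16) + (10)
= -17

-17


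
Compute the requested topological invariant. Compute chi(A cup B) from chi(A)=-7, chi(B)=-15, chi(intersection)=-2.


chi(A cup B) = chi(A) + chi(B) - chi(A cap B)
= -7 + (-15) - (-2)
= -20

-20


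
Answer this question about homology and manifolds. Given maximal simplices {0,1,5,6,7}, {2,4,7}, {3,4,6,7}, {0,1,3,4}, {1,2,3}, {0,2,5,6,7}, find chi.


Enumerate all faces; f-vector: f_0=8, f_1=26, f_2=26, f_3=11, f_4=2.
chi = sum (-1)^k f_k = -1

-1


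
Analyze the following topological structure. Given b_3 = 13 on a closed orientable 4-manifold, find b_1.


Poincare duality for closed orientable n-manifolds: b_k = b_{n-k}.
Here n = 4, so b_1 = b_3 = 13

13


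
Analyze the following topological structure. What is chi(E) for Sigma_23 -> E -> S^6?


chi(S^6) = 2 (n even), chi(Sigma_23) = 2 - 2*23 = -44.
chi(E) = 2 * (-44) = -88

-88


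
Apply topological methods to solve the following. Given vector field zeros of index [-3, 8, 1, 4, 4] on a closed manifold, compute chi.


Poincare-Hopf: chi(M) = sum of indices of zeros.
chi = (-3) + (8) + (1) + (4) + (4) = 14

14


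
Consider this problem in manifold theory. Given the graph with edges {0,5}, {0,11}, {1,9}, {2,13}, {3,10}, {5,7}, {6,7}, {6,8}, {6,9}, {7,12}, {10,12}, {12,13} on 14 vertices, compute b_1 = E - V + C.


b_1 = E - V + (number of components).
E = 12, V = 14, components = 2.
b_1 = 12 - 14 + 2 = 0

0


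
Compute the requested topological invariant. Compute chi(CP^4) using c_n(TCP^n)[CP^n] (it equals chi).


For any closed oriented manifold, <e(TM),[M]> = chi(M).
chi(CP^4) = 4+1 = 5

5


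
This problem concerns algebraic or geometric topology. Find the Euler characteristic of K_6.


K_6: V = 6, E = C(6,2) = 15.
chi = V - E = 6 - 15 = -9

-9


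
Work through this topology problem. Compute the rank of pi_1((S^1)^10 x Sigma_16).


pi_1(A x B) = pi_1(A) x pi_1(B); rank of abelianization = b_1.
b_1(T^10) = 10, b_1(Sigma_16) = 2*16 = 32.
b_1(product) = 10 + 32 = 42

42


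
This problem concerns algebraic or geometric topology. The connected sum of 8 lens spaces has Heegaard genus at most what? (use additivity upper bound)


Heegaard genus satisfies g(A#B) <= g(A) + g(B).
Each lens space has g = 1.
Upper bound: 8 * 1 = 8

8


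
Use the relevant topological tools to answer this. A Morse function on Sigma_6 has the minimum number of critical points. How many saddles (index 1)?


A perfect Morse function has m_k = b_k.
For Sigma_6: b_0=1, b_1=2g=12, b_2=1.
Saddles m_1 = 2g = 12

12
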